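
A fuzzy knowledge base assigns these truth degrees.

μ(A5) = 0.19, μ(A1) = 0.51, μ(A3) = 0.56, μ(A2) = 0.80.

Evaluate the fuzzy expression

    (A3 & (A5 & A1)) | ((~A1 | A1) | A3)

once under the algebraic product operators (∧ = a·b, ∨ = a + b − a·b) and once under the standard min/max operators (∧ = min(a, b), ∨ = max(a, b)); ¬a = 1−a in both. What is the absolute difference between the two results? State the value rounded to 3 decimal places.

0.336

Under algebraic product:
  A5 & A1 = a·b on (0.1900, 0.5100) = 0.0969
  A3 & (A5 & A1) = a·b on (0.5600, 0.0969) = 0.0543
  ~A1 = 1 − 0.5100 = 0.4900
  ~A1 | A1 = a + b − a·b on (0.4900, 0.5100) = 0.7501
  (~A1 | A1) | A3 = a + b − a·b on (0.7501, 0.5600) = 0.8900
  (A3 & (A5 & A1)) | ((~A1 | A1) | A3) = a + b − a·b on (0.0543, 0.8900) = 0.8960
  → value = 0.8960
Under standard min/max:
  A5 & A1 = min(a, b) on (0.19, 0.51) = 0.19
  A3 & (A5 & A1) = min(a, b) on (0.56, 0.19) = 0.19
  ~A1 = 1 − 0.51 = 0.49
  ~A1 | A1 = max(a, b) on (0.49, 0.51) = 0.51
  (~A1 | A1) | A3 = max(a, b) on (0.51, 0.56) = 0.56
  (A3 & (A5 & A1)) | ((~A1 | A1) | A3) = max(a, b) on (0.19, 0.56) = 0.56
  → value = 0.5600
|0.8960 − 0.5600| = 0.336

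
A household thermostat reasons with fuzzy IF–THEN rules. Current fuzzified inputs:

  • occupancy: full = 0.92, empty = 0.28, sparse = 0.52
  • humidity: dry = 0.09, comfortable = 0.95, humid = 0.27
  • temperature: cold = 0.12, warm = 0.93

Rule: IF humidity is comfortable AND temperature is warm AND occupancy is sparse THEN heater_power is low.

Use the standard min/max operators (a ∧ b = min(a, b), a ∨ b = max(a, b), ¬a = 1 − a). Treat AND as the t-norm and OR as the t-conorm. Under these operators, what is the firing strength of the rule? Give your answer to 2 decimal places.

0.52

firing strength: comfortable=0.95, warm=0.93, sparse=0.52; AND[min(a, b)] → w = 0.52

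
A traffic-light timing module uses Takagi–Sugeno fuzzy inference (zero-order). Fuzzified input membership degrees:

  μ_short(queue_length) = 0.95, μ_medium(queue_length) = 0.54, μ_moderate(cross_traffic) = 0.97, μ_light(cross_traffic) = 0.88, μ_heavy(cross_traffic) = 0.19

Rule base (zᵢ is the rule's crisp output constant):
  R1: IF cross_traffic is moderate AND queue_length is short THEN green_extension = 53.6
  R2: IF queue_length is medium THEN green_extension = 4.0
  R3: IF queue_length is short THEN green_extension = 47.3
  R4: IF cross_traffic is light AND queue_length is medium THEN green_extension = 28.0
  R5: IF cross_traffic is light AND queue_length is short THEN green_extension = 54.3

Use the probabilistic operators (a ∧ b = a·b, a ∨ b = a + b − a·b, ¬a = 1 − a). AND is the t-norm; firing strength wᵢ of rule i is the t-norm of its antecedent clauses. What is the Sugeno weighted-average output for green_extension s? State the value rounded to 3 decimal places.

41.687

R1 (z=53.6): moderate=0.97, short=0.95; AND[a·b] → w = 0.9215
R2 (z=4.0): medium=0.54 → w = 0.5400
R3 (z=47.3): short=0.95 → w = 0.9500
R4 (z=28.0): light=0.88, medium=0.54; AND[a·b] → w = 0.4752
R5 (z=54.3): light=0.88, short=0.95; AND[a·b] → w = 0.8360
Weighted average = (0.9215·53.6 + 0.5400·4.0 + 0.9500·47.3 + 0.4752·28.0 + 0.8360·54.3) / (0.9215 + 0.5400 + 0.9500 + 0.4752 + 0.8360)
  = 155.1878 / 3.7227 = 41.687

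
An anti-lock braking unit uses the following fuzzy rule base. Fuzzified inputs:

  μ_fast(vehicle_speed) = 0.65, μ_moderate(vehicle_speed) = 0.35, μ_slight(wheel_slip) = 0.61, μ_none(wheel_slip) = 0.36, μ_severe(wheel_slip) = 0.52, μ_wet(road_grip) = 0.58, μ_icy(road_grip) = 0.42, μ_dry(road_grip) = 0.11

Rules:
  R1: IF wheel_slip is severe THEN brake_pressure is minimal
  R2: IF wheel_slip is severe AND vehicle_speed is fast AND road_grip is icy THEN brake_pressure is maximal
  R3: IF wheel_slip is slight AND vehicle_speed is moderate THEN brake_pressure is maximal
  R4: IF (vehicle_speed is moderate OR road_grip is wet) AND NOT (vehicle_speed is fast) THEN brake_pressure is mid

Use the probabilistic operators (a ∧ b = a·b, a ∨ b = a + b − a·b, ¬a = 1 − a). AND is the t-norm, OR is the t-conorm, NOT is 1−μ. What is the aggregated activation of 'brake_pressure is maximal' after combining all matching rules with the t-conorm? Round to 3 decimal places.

0.325

R1: severe=0.52 → w = 0.5200
R2: severe=0.52, fast=0.65, icy=0.42; AND[a·b] → w = 0.1420
R3: slight=0.61, moderate=0.35; AND[a·b] → w = 0.2135
R4: (moderate=0.35 OR wet=0.58) = 0.7270; AND[a·b] with ¬fast=1−0.65=0.35 → w = 0.2544
Rules with consequent 'maximal': {R2, R3} → strengths 0.1420, 0.2135
Aggregate via t-conorm [a + b − a·b]: 0.3252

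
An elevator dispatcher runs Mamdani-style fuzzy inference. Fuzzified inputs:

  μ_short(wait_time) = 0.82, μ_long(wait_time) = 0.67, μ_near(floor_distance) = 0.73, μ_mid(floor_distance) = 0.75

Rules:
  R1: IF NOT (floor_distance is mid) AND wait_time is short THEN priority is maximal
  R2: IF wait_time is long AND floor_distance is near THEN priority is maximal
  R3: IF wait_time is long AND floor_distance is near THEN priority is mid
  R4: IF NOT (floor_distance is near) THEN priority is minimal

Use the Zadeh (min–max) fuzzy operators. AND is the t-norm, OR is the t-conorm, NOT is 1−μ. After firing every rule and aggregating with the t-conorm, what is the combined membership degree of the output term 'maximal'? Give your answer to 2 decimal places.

0.67

R1: ¬mid=1−0.75=0.25, short=0.82; AND[min(a, b)] → w = 0.25
R2: long=0.67, near=0.73; AND[min(a, b)] → w = 0.67
R3: long=0.67, near=0.73; AND[min(a, b)] → w = 0.67
R4: ¬near=1−0.73=0.27 → w = 0.27
Rules with consequent 'maximal': {R1, R2} → strengths 0.25, 0.67
Aggregate via t-conorm [max(a, b)]: 0.67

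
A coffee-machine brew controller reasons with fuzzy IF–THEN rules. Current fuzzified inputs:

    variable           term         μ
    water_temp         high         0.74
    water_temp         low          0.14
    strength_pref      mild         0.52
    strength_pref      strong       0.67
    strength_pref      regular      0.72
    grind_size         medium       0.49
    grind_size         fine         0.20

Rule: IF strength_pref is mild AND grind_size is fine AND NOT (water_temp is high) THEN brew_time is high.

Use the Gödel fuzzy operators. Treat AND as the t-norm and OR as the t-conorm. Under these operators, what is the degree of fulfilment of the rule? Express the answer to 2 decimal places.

0.20

firing strength: mild=0.52, fine=0.20, ¬high=1−0.74=0.26; AND[min(a, b)] → w = 0.20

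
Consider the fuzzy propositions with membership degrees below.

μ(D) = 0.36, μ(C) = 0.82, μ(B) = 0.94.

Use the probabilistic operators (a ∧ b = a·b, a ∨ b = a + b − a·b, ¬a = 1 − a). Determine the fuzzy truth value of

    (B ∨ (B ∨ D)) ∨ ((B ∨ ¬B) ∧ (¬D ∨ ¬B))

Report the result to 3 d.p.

0.999

B ∨ D = a + b − a·b on (0.9400, 0.3600) = 0.9616
B ∨ (B ∨ D) = a + b − a·b on (0.9400, 0.9616) = 0.9977
¬B = 1 − 0.9400 = 0.0600
B ∨ ¬B = a + b − a·b on (0.9400, 0.0600) = 0.9436
¬D = 1 − 0.3600 = 0.6400
¬B = 1 − 0.9400 = 0.0600
¬D ∨ ¬B = a + b − a·b on (0.6400, 0.0600) = 0.6616
(B ∨ ¬B) ∧ (¬D ∨ ¬B) = a·b on (0.9436, 0.6616) = 0.6243
(B ∨ (B ∨ D)) ∨ ((B ∨ ¬B) ∧ (¬D ∨ ¬B)) = a + b − a·b on (0.9977, 0.6243) = 0.9991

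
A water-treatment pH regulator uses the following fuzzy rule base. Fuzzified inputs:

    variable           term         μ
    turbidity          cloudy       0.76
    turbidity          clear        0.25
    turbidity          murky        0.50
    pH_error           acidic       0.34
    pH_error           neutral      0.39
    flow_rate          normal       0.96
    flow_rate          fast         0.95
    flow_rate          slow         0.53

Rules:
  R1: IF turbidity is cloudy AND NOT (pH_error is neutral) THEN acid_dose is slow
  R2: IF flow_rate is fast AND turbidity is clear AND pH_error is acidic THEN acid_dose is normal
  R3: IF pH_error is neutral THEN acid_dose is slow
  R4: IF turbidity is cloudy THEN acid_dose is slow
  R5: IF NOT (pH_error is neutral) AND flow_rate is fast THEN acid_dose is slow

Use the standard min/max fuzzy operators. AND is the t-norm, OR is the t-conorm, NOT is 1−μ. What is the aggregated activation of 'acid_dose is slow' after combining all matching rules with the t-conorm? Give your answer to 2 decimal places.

R1: cloudy=0.76, ¬neutral=1−0.39=0.61; AND[min(a, b)] → w = 0.61
R2: fast=0.95, clear=0.25, acidic=0.34; AND[min(a, b)] → w = 0.25
R3: neutral=0.39 → w = 0.39
R4: cloudy=0.76 → w = 0.76
R5: ¬neutral=1−0.39=0.61, fast=0.95; AND[min(a, b)] → w = 0.61
Rules with consequent 'slow': {R1, R3, R4, R5} → strengths 0.61, 0.39, 0.76, 0.61
Aggregate via t-conorm [max(a, b)]: 0.76

0.76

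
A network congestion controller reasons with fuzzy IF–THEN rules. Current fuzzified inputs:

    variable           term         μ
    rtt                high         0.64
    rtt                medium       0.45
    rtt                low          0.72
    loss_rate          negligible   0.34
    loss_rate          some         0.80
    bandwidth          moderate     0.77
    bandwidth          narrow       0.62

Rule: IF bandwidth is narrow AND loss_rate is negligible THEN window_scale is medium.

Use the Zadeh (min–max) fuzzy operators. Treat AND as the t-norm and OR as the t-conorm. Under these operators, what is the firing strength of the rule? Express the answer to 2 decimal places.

0.34

firing strength: narrow=0.62, negligible=0.34; AND[min(a, b)] → w = 0.34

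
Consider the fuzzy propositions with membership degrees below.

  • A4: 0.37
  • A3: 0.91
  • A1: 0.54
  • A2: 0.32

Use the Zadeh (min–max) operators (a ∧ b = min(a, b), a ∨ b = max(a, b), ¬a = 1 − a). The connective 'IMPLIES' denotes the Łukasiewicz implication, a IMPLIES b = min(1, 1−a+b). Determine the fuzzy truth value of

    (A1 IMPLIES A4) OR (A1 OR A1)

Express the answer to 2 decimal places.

0.83

A1 IMPLIES A4  [Łukasiewicz: min(1, 1−a+b)] with a=0.54, b=0.37 → 0.83
A1 OR A1 = max(a, b) on (0.54, 0.54) = 0.54
(A1 IMPLIES A4) OR (A1 OR A1) = max(a, b) on (0.83, 0.54) = 0.83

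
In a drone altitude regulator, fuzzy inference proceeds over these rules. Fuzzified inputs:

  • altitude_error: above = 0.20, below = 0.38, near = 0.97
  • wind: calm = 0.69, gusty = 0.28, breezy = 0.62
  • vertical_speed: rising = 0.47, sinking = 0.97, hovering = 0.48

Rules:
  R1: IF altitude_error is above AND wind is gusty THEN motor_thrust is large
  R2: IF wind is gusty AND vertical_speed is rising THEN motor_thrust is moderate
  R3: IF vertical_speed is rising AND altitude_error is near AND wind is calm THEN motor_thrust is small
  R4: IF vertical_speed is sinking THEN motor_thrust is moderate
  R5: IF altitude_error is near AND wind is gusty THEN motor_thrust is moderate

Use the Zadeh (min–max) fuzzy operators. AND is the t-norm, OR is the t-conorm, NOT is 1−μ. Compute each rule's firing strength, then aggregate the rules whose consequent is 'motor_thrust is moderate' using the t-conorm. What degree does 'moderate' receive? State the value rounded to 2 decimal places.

0.97

R1: above=0.20, gusty=0.28; AND[min(a, b)] → w = 0.20
R2: gusty=0.28, rising=0.47; AND[min(a, b)] → w = 0.28
R3: rising=0.47, near=0.97, calm=0.69; AND[min(a, b)] → w = 0.47
R4: sinking=0.97 → w = 0.97
R5: near=0.97, gusty=0.28; AND[min(a, b)] → w = 0.28
Rules with consequent 'moderate': {R2, R4, R5} → strengths 0.28, 0.97, 0.28
Aggregate via t-conorm [max(a, b)]: 0.97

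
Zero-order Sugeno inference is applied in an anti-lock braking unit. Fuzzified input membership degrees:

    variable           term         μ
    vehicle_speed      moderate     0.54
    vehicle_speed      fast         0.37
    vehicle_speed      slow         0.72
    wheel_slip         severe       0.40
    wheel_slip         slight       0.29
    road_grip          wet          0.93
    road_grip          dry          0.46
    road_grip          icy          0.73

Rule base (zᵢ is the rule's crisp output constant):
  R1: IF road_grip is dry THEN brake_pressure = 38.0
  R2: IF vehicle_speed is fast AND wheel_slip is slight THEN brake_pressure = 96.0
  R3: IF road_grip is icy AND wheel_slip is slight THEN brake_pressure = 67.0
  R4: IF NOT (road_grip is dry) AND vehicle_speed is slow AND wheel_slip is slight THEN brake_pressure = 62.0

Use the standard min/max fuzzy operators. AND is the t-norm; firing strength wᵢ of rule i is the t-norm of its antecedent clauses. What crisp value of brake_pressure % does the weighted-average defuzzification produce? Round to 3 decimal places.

62.203

R1 (z=38.0): dry=0.46 → w = 0.46
R2 (z=96.0): fast=0.37, slight=0.29; AND[min(a, b)] → w = 0.29
R3 (z=67.0): icy=0.73, slight=0.29; AND[min(a, b)] → w = 0.29
R4 (z=62.0): ¬dry=1−0.46=0.54, slow=0.72, slight=0.29; AND[min(a, b)] → w = 0.29
Weighted average = (0.46·38.0 + 0.29·96.0 + 0.29·67.0 + 0.29·62.0) / (0.46 + 0.29 + 0.29 + 0.29)
  = 82.7300 / 1.3300 = 62.203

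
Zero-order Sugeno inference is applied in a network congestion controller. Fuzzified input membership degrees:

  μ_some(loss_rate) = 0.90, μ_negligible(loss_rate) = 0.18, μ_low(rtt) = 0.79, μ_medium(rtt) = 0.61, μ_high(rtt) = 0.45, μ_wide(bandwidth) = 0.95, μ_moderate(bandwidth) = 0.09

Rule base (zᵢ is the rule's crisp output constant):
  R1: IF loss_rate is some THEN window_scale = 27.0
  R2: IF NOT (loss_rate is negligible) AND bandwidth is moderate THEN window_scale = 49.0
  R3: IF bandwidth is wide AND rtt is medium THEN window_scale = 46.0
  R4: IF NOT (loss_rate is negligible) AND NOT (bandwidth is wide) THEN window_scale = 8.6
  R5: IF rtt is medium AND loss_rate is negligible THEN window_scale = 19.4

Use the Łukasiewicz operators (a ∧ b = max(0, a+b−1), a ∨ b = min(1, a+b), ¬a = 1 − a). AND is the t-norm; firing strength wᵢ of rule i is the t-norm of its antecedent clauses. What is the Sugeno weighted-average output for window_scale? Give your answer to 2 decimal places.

34.29

R1 (z=27.0): some=0.90 → w = 0.90
R2 (z=49.0): ¬negligible=1−0.18=0.82, moderate=0.09; AND[max(0, a+b−1)] → w = 0.00
R3 (z=46.0): wide=0.95, medium=0.61; AND[max(0, a+b−1)] → w = 0.56
R4 (z=8.6): ¬negligible=1−0.18=0.82, ¬wide=1−0.95=0.05; AND[max(0, a+b−1)] → w = 0.00
R5 (z=19.4): medium=0.61, negligible=0.18; AND[max(0, a+b−1)] → w = 0.00
Weighted average = (0.90·27.0 + 0.00·49.0 + 0.56·46.0 + 0.00·8.6 + 0.00·19.4) / (0.90 + 0.00 + 0.56 + 0.00 + 0.00)
  = 50.0600 / 1.4600 = 34.29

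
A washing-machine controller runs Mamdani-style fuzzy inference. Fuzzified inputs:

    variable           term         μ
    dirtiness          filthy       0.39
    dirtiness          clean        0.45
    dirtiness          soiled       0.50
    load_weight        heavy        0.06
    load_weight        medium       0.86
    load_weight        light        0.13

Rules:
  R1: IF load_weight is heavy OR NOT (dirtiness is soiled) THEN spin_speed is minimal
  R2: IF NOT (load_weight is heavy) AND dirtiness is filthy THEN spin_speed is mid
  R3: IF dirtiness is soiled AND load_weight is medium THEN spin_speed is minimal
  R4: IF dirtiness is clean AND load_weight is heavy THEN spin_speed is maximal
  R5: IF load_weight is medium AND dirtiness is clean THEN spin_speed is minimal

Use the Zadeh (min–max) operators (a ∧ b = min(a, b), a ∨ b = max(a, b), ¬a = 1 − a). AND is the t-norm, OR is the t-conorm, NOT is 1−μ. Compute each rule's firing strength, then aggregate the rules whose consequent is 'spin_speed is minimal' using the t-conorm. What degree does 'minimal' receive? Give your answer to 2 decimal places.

R1: heavy=0.06, ¬soiled=1−0.50=0.50; OR[max(a, b)] → w = 0.50
R2: ¬heavy=1−0.06=0.94, filthy=0.39; AND[min(a, b)] → w = 0.39
R3: soiled=0.50, medium=0.86; AND[min(a, b)] → w = 0.50
R4: clean=0.45, heavy=0.06; AND[min(a, b)] → w = 0.06
R5: medium=0.86, clean=0.45; AND[min(a, b)] → w = 0.45
Rules with consequent 'minimal': {R1, R3, R5} → strengths 0.50, 0.50, 0.45
Aggregate via t-conorm [max(a, b)]: 0.50

0.50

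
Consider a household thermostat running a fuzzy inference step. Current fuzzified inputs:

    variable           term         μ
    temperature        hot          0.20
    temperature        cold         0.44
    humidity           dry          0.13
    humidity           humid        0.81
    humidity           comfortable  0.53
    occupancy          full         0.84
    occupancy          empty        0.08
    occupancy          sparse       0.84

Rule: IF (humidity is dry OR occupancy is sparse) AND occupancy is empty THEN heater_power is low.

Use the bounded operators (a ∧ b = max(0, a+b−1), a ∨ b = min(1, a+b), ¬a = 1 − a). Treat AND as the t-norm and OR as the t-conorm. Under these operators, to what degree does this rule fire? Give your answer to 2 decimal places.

firing strength: (dry=0.13 OR sparse=0.84) = 0.97; AND[max(0, a+b−1)] with empty=0.08 → w = 0.05

0.05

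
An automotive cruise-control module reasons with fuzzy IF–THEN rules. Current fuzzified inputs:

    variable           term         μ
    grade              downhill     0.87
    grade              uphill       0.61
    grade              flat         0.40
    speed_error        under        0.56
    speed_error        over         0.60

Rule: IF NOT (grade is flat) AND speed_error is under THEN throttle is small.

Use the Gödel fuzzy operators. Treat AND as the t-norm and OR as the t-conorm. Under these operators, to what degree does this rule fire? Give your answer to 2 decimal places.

0.56

firing strength: ¬flat=1−0.40=0.60, under=0.56; AND[min(a, b)] → w = 0.56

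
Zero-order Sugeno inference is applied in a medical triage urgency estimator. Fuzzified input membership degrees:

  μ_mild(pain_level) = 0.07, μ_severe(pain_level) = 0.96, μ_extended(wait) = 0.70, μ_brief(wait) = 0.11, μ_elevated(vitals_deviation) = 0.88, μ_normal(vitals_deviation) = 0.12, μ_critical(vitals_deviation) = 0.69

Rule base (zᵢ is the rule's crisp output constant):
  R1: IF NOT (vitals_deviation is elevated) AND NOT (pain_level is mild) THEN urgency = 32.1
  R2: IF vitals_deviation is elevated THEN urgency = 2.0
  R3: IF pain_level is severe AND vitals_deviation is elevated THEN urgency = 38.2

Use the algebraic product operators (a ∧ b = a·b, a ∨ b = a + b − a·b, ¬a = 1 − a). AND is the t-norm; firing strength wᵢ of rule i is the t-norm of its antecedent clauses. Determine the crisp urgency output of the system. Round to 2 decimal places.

20.48

R1 (z=32.1): ¬elevated=1−0.88=0.12, ¬mild=1−0.07=0.93; AND[a·b] → w = 0.1116
R2 (z=2.0): elevated=0.88 → w = 0.8800
R3 (z=38.2): severe=0.96, elevated=0.88; AND[a·b] → w = 0.8448
Weighted average = (0.1116·32.1 + 0.8800·2.0 + 0.8448·38.2) / (0.1116 + 0.8800 + 0.8448)
  = 37.6137 / 1.8364 = 20.48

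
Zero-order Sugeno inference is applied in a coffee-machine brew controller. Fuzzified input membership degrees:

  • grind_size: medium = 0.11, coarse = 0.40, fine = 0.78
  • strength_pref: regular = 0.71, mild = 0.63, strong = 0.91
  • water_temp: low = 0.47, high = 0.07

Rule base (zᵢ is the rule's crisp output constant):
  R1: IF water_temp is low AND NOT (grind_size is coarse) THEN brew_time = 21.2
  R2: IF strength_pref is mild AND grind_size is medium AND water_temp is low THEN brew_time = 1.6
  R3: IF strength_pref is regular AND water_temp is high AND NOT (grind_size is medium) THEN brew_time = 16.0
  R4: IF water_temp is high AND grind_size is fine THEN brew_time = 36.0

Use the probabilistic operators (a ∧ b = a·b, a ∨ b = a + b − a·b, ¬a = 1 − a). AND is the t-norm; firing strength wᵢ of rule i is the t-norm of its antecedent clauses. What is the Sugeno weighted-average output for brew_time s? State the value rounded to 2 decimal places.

21.05

R1 (z=21.2): low=0.47, ¬coarse=1−0.40=0.60; AND[a·b] → w = 0.2820
R2 (z=1.6): mild=0.63, medium=0.11, low=0.47; AND[a·b] → w = 0.0326
R3 (z=16.0): regular=0.71, high=0.07, ¬medium=1−0.11=0.89; AND[a·b] → w = 0.0442
R4 (z=36.0): high=0.07, fine=0.78; AND[a·b] → w = 0.0546
Weighted average = (0.2820·21.2 + 0.0326·1.6 + 0.0442·16.0 + 0.0546·36.0) / (0.2820 + 0.0326 + 0.0442 + 0.0546)
  = 8.7038 / 0.4134 = 21.05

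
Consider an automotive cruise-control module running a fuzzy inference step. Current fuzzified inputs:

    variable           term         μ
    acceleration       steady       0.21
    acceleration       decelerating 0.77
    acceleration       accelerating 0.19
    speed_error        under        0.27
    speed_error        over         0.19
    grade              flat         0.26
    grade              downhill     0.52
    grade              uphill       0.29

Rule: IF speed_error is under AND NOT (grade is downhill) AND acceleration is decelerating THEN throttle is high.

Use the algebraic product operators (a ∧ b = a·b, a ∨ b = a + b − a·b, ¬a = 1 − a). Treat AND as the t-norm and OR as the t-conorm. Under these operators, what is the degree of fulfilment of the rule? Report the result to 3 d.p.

firing strength: under=0.27, ¬downhill=1−0.52=0.48, decelerating=0.77; AND[a·b] → w = 0.0998

0.100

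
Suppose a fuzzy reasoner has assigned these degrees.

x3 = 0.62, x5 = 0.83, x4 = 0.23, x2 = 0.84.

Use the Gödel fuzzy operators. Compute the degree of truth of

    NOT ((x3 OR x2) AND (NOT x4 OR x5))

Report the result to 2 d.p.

0.17

x3 OR x2 = max(a, b) on (0.62, 0.84) = 0.84
NOT x4 = 1 − 0.23 = 0.77
NOT x4 OR x5 = max(a, b) on (0.77, 0.83) = 0.83
(x3 OR x2) AND (NOT x4 OR x5) = min(a, b) on (0.84, 0.83) = 0.83
NOT ((x3 OR x2) AND (NOT x4 OR x5)) = 1 − 0.83 = 0.17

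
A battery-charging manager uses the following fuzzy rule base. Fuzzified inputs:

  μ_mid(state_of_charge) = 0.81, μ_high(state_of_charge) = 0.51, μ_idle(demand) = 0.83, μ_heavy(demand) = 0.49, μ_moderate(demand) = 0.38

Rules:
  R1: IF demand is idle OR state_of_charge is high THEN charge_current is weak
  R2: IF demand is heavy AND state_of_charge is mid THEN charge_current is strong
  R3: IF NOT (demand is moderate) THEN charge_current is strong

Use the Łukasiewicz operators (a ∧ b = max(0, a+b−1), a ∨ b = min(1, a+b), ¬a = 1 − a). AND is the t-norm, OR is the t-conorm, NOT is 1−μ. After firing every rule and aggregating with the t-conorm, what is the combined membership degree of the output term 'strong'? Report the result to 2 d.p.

0.92

R1: idle=0.83, high=0.51; OR[min(1, a+b)] → w = 1.00
R2: heavy=0.49, mid=0.81; AND[max(0, a+b−1)] → w = 0.30
R3: ¬moderate=1−0.38=0.62 → w = 0.62
Rules with consequent 'strong': {R2, R3} → strengths 0.30, 0.62
Aggregate via t-conorm [min(1, a+b)]: 0.92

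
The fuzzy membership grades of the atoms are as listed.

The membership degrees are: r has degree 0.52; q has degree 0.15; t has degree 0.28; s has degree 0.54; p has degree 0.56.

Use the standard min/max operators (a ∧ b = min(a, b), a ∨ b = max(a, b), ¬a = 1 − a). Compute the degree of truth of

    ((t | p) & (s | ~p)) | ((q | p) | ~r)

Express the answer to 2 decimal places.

0.56

t | p = max(a, b) on (0.28, 0.56) = 0.56
~p = 1 − 0.56 = 0.44
s | ~p = max(a, b) on (0.54, 0.44) = 0.54
(t | p) & (s | ~p) = min(a, b) on (0.56, 0.54) = 0.54
q | p = max(a, b) on (0.15, 0.56) = 0.56
~r = 1 − 0.52 = 0.48
(q | p) | ~r = max(a, b) on (0.56, 0.48) = 0.56
((t | p) & (s | ~p)) | ((q | p) | ~r) = max(a, b) on (0.54, 0.56) = 0.56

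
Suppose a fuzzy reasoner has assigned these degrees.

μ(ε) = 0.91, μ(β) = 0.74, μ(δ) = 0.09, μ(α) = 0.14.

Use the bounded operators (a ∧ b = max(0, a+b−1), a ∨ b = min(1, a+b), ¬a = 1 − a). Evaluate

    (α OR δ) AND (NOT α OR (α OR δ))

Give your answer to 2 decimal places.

0.23

α OR δ = min(1, a+b) on (0.14, 0.09) = 0.23
NOT α = 1 − 0.14 = 0.86
α OR δ = min(1, a+b) on (0.14, 0.09) = 0.23
NOT α OR (α OR δ) = min(1, a+b) on (0.86, 0.23) = 1.00
(α OR δ) AND (NOT α OR (α OR δ)) = max(0, a+b−1) on (0.23, 1.00) = 0.23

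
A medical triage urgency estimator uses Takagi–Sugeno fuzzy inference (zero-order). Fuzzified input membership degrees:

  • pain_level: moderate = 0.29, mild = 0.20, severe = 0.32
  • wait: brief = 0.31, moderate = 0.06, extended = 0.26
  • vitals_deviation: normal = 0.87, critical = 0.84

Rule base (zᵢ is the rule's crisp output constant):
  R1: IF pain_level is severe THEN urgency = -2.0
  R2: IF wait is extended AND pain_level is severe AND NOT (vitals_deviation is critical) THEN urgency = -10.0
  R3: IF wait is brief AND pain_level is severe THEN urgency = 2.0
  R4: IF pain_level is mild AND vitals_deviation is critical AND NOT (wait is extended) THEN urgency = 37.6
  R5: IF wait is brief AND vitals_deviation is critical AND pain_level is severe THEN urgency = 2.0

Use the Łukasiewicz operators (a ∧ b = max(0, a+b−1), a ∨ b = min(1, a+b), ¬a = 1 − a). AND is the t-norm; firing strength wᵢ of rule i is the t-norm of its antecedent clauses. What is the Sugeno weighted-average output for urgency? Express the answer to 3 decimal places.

R1 (z=-2.0): severe=0.32 → w = 0.32
R2 (z=-10.0): extended=0.26, severe=0.32, ¬critical=1−0.84=0.16; AND[max(0, a+b−1)] → w = 0.00
R3 (z=2.0): brief=0.31, severe=0.32; AND[max(0, a+b−1)] → w = 0.00
R4 (z=37.6): mild=0.20, critical=0.84, ¬extended=1−0.26=0.74; AND[max(0, a+b−1)] → w = 0.00
R5 (z=2.0): brief=0.31, critical=0.84, severe=0.32; AND[max(0, a+b−1)] → w = 0.00
Weighted average = (0.32·-2.0 + 0.00·-10.0 + 0.00·2.0 + 0.00·37.6 + 0.00·2.0) / (0.32 + 0.00 + 0.00 + 0.00 + 0.00)
  = -0.6400 / 0.3200 = -2.000

-2.000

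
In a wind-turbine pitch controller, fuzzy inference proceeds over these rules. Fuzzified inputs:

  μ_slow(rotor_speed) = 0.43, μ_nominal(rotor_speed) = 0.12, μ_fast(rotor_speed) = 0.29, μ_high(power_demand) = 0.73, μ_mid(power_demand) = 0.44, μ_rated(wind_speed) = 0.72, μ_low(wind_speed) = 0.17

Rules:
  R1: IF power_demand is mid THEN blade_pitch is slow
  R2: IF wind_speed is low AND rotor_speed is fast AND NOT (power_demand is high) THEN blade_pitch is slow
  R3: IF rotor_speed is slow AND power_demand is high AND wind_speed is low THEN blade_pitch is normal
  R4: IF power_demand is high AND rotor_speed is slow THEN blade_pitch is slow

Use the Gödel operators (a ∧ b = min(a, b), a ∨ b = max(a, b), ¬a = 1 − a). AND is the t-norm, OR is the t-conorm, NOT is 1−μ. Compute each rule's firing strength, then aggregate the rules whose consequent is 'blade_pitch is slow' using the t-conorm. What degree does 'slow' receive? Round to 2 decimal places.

R1: mid=0.44 → w = 0.44
R2: low=0.17, fast=0.29, ¬high=1−0.73=0.27; AND[min(a, b)] → w = 0.17
R3: slow=0.43, high=0.73, low=0.17; AND[min(a, b)] → w = 0.17
R4: high=0.73, slow=0.43; AND[min(a, b)] → w = 0.43
Rules with consequent 'slow': {R1, R2, R4} → strengths 0.44, 0.17, 0.43
Aggregate via t-conorm [max(a, b)]: 0.44

0.44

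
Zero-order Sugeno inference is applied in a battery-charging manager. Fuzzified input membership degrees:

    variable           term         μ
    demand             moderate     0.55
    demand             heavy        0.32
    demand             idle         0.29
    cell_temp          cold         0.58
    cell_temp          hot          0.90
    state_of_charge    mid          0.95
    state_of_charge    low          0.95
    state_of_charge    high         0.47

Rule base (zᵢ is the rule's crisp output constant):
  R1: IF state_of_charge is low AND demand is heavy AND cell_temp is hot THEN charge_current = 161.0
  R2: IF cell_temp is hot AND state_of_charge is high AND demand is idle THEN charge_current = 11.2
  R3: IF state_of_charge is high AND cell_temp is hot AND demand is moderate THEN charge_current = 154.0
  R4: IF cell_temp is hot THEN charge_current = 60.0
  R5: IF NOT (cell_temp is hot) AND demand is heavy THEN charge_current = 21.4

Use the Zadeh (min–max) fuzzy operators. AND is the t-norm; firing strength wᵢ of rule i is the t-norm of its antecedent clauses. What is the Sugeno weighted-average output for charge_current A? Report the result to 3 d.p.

R1 (z=161.0): low=0.95, heavy=0.32, hot=0.90; AND[min(a, b)] → w = 0.32
R2 (z=11.2): hot=0.90, high=0.47, idle=0.29; AND[min(a, b)] → w = 0.29
R3 (z=154.0): high=0.47, hot=0.90, moderate=0.55; AND[min(a, b)] → w = 0.47
R4 (z=60.0): hot=0.90 → w = 0.90
R5 (z=21.4): ¬hot=1−0.90=0.10, heavy=0.32; AND[min(a, b)] → w = 0.10
Weighted average = (0.32·161.0 + 0.29·11.2 + 0.47·154.0 + 0.90·60.0 + 0.10·21.4) / (0.32 + 0.29 + 0.47 + 0.90 + 0.10)
  = 183.2880 / 2.0800 = 88.119

88.119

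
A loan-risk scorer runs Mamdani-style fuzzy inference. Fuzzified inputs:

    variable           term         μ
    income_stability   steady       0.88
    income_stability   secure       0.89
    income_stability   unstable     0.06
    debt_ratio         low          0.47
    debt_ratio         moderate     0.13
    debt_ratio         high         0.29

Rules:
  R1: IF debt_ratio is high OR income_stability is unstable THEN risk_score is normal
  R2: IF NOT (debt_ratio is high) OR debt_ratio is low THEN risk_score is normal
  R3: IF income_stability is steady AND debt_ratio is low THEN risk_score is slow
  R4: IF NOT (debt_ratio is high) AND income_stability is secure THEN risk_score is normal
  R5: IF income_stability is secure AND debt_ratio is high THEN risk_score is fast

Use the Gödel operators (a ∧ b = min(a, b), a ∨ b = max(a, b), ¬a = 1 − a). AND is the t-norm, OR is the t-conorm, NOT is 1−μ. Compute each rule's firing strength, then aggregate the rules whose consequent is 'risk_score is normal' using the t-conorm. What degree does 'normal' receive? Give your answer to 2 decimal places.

0.71

R1: high=0.29, unstable=0.06; OR[max(a, b)] → w = 0.29
R2: ¬high=1−0.29=0.71, low=0.47; OR[max(a, b)] → w = 0.71
R3: steady=0.88, low=0.47; AND[min(a, b)] → w = 0.47
R4: ¬high=1−0.29=0.71, secure=0.89; AND[min(a, b)] → w = 0.71
R5: secure=0.89, high=0.29; AND[min(a, b)] → w = 0.29
Rules with consequent 'normal': {R1, R2, R4} → strengths 0.29, 0.71, 0.71
Aggregate via t-conorm [max(a, b)]: 0.71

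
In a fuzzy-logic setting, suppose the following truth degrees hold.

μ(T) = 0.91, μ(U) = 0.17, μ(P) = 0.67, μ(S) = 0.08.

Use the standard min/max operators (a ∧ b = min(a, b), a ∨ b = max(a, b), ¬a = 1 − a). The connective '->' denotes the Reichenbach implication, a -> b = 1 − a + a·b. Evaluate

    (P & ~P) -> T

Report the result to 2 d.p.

0.97

~P = 1 − 0.67 = 0.33
P & ~P = min(a, b) on (0.67, 0.33) = 0.33
(P & ~P) -> T  [Reichenbach: 1 − a + a·b] with a=0.33, b=0.91 → 0.97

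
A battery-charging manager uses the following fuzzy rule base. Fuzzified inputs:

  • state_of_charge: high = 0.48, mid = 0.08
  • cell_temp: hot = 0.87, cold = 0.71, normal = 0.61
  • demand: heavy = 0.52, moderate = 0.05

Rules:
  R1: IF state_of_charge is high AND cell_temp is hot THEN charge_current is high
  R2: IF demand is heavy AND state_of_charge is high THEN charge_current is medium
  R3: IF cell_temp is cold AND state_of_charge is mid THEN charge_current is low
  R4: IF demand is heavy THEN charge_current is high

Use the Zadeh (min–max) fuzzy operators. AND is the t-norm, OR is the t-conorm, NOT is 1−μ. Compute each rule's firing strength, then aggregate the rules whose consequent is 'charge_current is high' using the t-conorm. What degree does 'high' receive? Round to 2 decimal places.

R1: high=0.48, hot=0.87; AND[min(a, b)] → w = 0.48
R2: heavy=0.52, high=0.48; AND[min(a, b)] → w = 0.48
R3: cold=0.71, mid=0.08; AND[min(a, b)] → w = 0.08
R4: heavy=0.52 → w = 0.52
Rules with consequent 'high': {R1, R4} → strengths 0.48, 0.52
Aggregate via t-conorm [max(a, b)]: 0.52

0.52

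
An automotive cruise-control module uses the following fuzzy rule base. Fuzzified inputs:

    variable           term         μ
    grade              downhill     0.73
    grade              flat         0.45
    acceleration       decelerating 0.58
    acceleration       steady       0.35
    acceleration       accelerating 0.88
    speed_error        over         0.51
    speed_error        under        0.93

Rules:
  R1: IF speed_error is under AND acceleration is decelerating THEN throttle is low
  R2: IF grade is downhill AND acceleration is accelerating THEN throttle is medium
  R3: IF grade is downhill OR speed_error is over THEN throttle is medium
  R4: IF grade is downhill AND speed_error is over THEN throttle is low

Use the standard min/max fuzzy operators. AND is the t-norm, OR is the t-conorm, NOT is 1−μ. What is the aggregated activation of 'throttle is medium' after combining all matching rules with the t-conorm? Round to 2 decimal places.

R1: under=0.93, decelerating=0.58; AND[min(a, b)] → w = 0.58
R2: downhill=0.73, accelerating=0.88; AND[min(a, b)] → w = 0.73
R3: downhill=0.73, over=0.51; OR[max(a, b)] → w = 0.73
R4: downhill=0.73, over=0.51; AND[min(a, b)] → w = 0.51
Rules with consequent 'medium': {R2, R3} → strengths 0.73, 0.73
Aggregate via t-conorm [max(a, b)]: 0.73

0.73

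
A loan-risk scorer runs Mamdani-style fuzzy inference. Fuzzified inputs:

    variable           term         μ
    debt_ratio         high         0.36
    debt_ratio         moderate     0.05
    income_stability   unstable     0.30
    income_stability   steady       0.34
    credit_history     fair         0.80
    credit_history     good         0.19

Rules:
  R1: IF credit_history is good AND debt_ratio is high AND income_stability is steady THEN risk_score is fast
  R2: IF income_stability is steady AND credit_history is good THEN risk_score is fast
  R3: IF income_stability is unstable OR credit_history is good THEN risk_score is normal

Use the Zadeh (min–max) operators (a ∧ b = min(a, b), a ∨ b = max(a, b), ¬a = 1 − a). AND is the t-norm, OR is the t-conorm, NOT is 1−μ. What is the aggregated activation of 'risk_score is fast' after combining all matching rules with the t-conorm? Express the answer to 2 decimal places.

0.19

R1: good=0.19, high=0.36, steady=0.34; AND[min(a, b)] → w = 0.19
R2: steady=0.34, good=0.19; AND[min(a, b)] → w = 0.19
R3: unstable=0.30, good=0.19; OR[max(a, b)] → w = 0.30
Rules with consequent 'fast': {R1, R2} → strengths 0.19, 0.19
Aggregate via t-conorm [max(a, b)]: 0.19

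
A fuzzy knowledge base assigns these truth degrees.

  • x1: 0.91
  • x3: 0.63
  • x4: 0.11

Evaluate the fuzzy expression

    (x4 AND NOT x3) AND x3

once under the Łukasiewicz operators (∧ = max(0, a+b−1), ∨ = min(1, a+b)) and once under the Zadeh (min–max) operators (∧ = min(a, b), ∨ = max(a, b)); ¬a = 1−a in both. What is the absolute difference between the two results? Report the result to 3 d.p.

0.110

Under Łukasiewicz:
  NOT x3 = 1 − 0.63 = 0.37
  x4 AND NOT x3 = max(0, a+b−1) on (0.11, 0.37) = 0.00
  (x4 AND NOT x3) AND x3 = max(0, a+b−1) on (0.00, 0.63) = 0.00
  → value = 0.0000
Under Zadeh (min–max):
  NOT x3 = 1 − 0.63 = 0.37
  x4 AND NOT x3 = min(a, b) on (0.11, 0.37) = 0.11
  (x4 AND NOT x3) AND x3 = min(a, b) on (0.11, 0.63) = 0.11
  → value = 0.1100
|0.0000 − 0.1100| = 0.110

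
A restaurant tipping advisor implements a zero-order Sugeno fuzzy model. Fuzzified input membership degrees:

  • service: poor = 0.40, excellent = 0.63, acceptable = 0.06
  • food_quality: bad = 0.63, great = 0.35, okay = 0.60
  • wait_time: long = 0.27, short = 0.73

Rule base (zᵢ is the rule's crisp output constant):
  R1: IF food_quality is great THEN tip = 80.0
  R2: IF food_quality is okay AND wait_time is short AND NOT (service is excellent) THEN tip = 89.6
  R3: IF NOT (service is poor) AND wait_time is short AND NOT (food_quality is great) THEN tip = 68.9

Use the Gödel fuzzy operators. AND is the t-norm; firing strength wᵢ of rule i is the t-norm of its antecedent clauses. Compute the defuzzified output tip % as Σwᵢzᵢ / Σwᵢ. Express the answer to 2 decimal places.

77.65

R1 (z=80.0): great=0.35 → w = 0.35
R2 (z=89.6): okay=0.60, short=0.73, ¬excellent=1−0.63=0.37; AND[min(a, b)] → w = 0.37
R3 (z=68.9): ¬poor=1−0.40=0.60, short=0.73, ¬great=1−0.35=0.65; AND[min(a, b)] → w = 0.60
Weighted average = (0.35·80.0 + 0.37·89.6 + 0.60·68.9) / (0.35 + 0.37 + 0.60)
  = 102.4920 / 1.3200 = 77.65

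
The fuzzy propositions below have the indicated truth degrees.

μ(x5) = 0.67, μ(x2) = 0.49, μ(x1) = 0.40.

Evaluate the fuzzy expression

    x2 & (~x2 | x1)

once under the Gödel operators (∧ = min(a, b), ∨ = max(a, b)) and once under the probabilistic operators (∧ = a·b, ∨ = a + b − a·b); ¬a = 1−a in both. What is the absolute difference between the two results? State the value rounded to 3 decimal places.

0.144

Under Gödel:
  ~x2 = 1 − 0.49 = 0.51
  ~x2 | x1 = max(a, b) on (0.51, 0.40) = 0.51
  x2 & (~x2 | x1) = min(a, b) on (0.49, 0.51) = 0.49
  → value = 0.4900
Under probabilistic:
  ~x2 = 1 − 0.4900 = 0.5100
  ~x2 | x1 = a + b − a·b on (0.5100, 0.4000) = 0.7060
  x2 & (~x2 | x1) = a·b on (0.4900, 0.7060) = 0.3459
  → value = 0.3459
|0.4900 − 0.3459| = 0.144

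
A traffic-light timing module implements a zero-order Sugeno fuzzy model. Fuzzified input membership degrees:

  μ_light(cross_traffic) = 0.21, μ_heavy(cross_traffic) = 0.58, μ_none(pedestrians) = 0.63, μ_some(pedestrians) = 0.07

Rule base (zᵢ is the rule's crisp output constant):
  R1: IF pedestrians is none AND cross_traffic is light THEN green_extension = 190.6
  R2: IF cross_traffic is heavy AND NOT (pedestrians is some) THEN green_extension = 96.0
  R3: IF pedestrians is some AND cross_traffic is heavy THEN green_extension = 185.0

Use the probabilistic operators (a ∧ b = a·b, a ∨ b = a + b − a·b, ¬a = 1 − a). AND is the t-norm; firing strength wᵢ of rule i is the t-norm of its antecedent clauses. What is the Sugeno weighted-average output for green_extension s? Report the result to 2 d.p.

118.64

R1 (z=190.6): none=0.63, light=0.21; AND[a·b] → w = 0.1323
R2 (z=96.0): heavy=0.58, ¬some=1−0.07=0.93; AND[a·b] → w = 0.5394
R3 (z=185.0): some=0.07, heavy=0.58; AND[a·b] → w = 0.0406
Weighted average = (0.1323·190.6 + 0.5394·96.0 + 0.0406·185.0) / (0.1323 + 0.5394 + 0.0406)
  = 84.5098 / 0.7123 = 118.64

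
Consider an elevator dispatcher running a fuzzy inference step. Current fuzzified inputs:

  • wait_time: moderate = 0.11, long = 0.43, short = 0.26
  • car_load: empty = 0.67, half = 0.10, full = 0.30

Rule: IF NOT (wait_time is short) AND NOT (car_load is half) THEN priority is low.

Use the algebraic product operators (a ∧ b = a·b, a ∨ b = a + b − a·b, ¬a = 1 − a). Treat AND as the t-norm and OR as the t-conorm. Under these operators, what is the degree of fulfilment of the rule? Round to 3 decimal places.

firing strength: ¬short=1−0.26=0.74, ¬half=1−0.10=0.90; AND[a·b] → w = 0.6660

0.666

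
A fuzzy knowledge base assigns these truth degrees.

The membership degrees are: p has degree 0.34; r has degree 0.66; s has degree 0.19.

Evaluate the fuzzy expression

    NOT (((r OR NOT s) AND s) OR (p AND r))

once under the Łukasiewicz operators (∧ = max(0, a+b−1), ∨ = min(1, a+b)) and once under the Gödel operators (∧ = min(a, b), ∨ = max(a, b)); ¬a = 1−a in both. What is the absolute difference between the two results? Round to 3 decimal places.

Under Łukasiewicz:
  NOT s = 1 − 0.19 = 0.81
  r OR NOT s = min(1, a+b) on (0.66, 0.81) = 1.00
  (r OR NOT s) AND s = max(0, a+b−1) on (1.00, 0.19) = 0.19
  p AND r = max(0, a+b−1) on (0.34, 0.66) = 0.00
  ((r OR NOT s) AND s) OR (p AND r) = min(1, a+b) on (0.19, 0.00) = 0.19
  NOT (((r OR NOT s) AND s) OR (p AND r)) = 1 − 0.19 = 0.81
  → value = 0.8100
Under Gödel:
  NOT s = 1 − 0.19 = 0.81
  r OR NOT s = max(a, b) on (0.66, 0.81) = 0.81
  (r OR NOT s) AND s = min(a, b) on (0.81, 0.19) = 0.19
  p AND r = min(a, b) on (0.34, 0.66) = 0.34
  ((r OR NOT s) AND s) OR (p AND r) = max(a, b) on (0.19, 0.34) = 0.34
  NOT (((r OR NOT s) AND s) OR (p AND r)) = 1 − 0.34 = 0.66
  → value = 0.6600
|0.8100 − 0.6600| = 0.150

0.150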